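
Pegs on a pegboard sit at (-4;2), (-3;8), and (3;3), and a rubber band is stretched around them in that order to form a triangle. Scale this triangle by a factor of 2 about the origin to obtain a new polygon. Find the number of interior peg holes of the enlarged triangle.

Using the shoelace formula, 2A = |[(-4)·8 − (-3)·2] + [(-3)·3 − 3·8] + [3·2 − (-4)·3]| = 41, so the area is 41/2.
Summing gcd(|Δx|,|Δy|) over the edges gives the boundary count: gcd(1,6) + gcd(6,5) + gcd(7,1) = 1+1+1 = 3.
Scaling by 2 multiplies the area by 2² = 4 (so the new area is 82) and multiplies the boundary lattice-point count by 2, giving 6.
By Pick's theorem, the interior count of the dilated polygon is 82 − 6/2 + 1 = 80.

80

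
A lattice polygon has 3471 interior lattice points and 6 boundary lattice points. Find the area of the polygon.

Pick's theorem states A = I + B/2 − 1, so A = 3471 + 6/2 − 1 = 3473.

3473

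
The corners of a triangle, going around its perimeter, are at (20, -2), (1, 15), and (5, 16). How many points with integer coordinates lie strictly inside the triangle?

42

Using the shoelace formula, 2A = |[20·15 − 1·(-2)] + [1·16 − 5·15] + [5·(-2) − 20·16]| = 87, so the area is 43.5.
Summing gcd(|Δx|,|Δy|) over the edges gives the boundary count: gcd(19,17) + gcd(4,1) + gcd(15,18) = 1+1+3 = 5.
By Pick's theorem A = I + B/2 − 1, so I = 43.5 − 5/2 + 1 = 42.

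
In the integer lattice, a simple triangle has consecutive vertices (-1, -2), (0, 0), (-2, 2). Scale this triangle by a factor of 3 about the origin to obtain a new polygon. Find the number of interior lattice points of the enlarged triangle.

22

Using the shoelace formula, 2A = |((-1)·0 − 0·(-2)) + (0·2 − (-2)·0) + ((-2)·(-2) − (-1)·2)| = 6, so the area is 3.
Summing gcd(|Δx|,|Δy|) over the edges gives the boundary count: gcd(1,2) + gcd(2,2) + gcd(1,4) = 1+2+1 = 4.
Scaling by 3 multiplies the area by 3² = 9 (so the new area is 27) and multiplies the boundary lattice-point count by 3, giving 12.
By Pick's theorem, the interior count of the dilated polygon is 27 − 12/2 + 1 = 22.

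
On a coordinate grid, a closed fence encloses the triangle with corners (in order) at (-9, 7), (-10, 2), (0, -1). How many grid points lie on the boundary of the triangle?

3

Along each edge there are gcd(|Δx|,|Δy|)+1 lattice points, so counting each shared vertex once the boundary has gcd(1,5) + gcd(10,3) + gcd(9,8) = 1+1+1 = 3.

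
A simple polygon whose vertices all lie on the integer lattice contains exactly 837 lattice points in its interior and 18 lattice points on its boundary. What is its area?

845

Pick's theorem states A = I + B/2 − 1, so A = 837 + 18/2 − 1 = 845.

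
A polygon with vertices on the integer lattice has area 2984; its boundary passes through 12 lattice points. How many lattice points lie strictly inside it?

2979

From Pick's theorem, I = A − B/2 + 1 = 2984 − 12/2 + 1 = 2979.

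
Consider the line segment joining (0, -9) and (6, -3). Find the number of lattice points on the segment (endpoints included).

7

The number of lattice points on a segment between lattice points is gcd(|Δx|,|Δy|) + 1 = gcd(6,6) + 1 = 6 + 1 = 7.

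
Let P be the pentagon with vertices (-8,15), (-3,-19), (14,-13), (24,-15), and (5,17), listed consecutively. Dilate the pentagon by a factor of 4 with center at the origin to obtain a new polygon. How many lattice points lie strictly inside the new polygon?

The shoelace formula gives twice the area as |((-8)·(-19) − (-3)·15) + ((-3)·(-13) − 14·(-19)) + (14·(-15) − 24·(-13)) + (24·17 − 5·(-15)) + (5·15 − (-8)·17)| = 1298, so the area is 649.
Along each edge there are gcd(|Δx|,|Δy|)+1 lattice points, so counting each shared vertex once the boundary has gcd(5,34) + gcd(17,6) + gcd(10,2) + gcd(19,32) + gcd(13,2) = 1+1+2+1+1 = 6.
Scaling by 4 multiplies the area by 4² = 16 (so the new area is 10384) and multiplies the boundary lattice-point count by 4, giving 24.
By Pick's theorem, the interior count of the dilated polygon is 10384 − 24/2 + 1 = 10373.

10373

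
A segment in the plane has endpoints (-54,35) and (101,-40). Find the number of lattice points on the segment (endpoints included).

6

The number of lattice points on a segment between lattice points is gcd(|Δx|,|Δy|) + 1 = gcd(155,75) + 1 = 5 + 1 = 6.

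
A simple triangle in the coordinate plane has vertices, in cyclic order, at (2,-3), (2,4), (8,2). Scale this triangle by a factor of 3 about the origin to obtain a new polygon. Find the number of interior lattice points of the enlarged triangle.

By the shoelace formula, twice the signed area is |(2·4 − 2·(-3)) + (2·2 − 8·4) + (8·(-3) − 2·2)| = 42, so the area is 21.
Along each edge there are gcd(|Δx|,|Δy|)+1 lattice points, so counting each shared vertex once the boundary has gcd(0,7) + gcd(6,2) + gcd(6,5) = 7+2+1 = 10.
Scaling by 3 multiplies the area by 3² = 9 (so the new area is 189) and multiplies the boundary lattice-point count by 3, giving 30.
By Pick's theorem, the interior count of the dilated polygon is 189 − 30/2 + 1 = 175.

175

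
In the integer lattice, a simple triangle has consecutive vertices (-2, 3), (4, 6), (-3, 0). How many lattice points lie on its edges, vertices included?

The number of boundary lattice points is Σ gcd(|Δx|,|Δy|) = gcd(6,3) + gcd(7,6) + gcd(1,3) = 3+1+1 = 5.

5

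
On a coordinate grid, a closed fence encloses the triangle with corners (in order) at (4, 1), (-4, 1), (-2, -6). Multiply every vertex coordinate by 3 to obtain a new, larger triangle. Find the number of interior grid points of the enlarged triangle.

By the shoelace formula, twice the signed area is |[4·1 − (-4)·1] + [(-4)·(-6) − (-2)·1] + [(-2)·1 − 4·(-6)]| = 56, so the area is 28.
The number of boundary lattice points is Σ gcd(|Δx|,|Δy|) = gcd(8,0) + gcd(2,7) + gcd(6,7) = 8+1+1 = 10.
Scaling by 3 multiplies the area by 3² = 9 (so the new area is 252) and multiplies the boundary lattice-point count by 3, giving 30.
By Pick's theorem, the interior count of the dilated polygon is 252 − 30/2 + 1 = 238.

238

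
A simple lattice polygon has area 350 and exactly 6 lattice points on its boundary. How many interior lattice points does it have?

348

Pick's theorem A = I + B/2 − 1 rearranges to I = A − B/2 + 1 = 350 − 6/2 + 1 = 348.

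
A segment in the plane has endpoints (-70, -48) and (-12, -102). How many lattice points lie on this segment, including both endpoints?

3

The number of lattice points on a segment between lattice points is gcd(|Δx|,|Δy|) + 1 = gcd(58,54) + 1 = 2 + 1 = 3.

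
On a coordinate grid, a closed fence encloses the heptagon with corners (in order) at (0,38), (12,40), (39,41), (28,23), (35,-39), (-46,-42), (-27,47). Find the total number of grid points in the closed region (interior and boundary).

5639

By the shoelace formula, twice the signed area is |[0·40 − 12·38] + [12·41 − 39·40] + [39·23 − 28·41] + [28·(-39) − 35·23] + [35·(-42) − (-46)·(-39)] + [(-46)·47 − (-27)·(-42)] + [(-27)·38 − 0·47]| = 11258, so the area is 5629.
The number of boundary lattice points is Σ gcd(|Δx|,|Δy|) = gcd(12,2) + gcd(27,1) + gcd(11,18) + gcd(7,62) + gcd(81,3) + gcd(19,89) + gcd(27,9) = 2+1+1+1+3+1+9 = 18.
Pick's theorem gives I = A − B/2 + 1 = 5629 − 18/2 + 1 = 5621, so the closed region contains I + B = 5621 + 18 = 5639 lattice points.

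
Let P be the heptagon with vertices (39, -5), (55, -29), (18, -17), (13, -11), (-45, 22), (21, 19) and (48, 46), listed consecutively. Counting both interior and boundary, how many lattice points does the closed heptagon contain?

The shoelace formula gives twice the area as |(39·(-29) − 55·(-5)) + (55·(-17) − 18·(-29)) + (18·(-11) − 13·(-17)) + (13·22 − (-45)·(-11)) + ((-45)·19 − 21·22) + (21·46 − 48·19) + (48·(-5) − 39·46)| = 4752, so the area is 2376.
The number of boundary lattice points is Σ gcd(|Δx|,|Δy|) = gcd(16,24) + gcd(37,12) + gcd(5,6) + gcd(58,33) + gcd(66,3) + gcd(27,27) + gcd(9,51) = 8+1+1+1+3+27+3 = 44.
Pick's theorem gives I = A − B/2 + 1 = 2376 − 44/2 + 1 = 2355, so the closed region contains I + B = 2355 + 44 = 2399 lattice points.

2399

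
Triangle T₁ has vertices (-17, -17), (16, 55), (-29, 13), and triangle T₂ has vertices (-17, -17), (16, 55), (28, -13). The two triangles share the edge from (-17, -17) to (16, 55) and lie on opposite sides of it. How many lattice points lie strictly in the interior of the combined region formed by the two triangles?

2475

The union is the simple quadrilateral with vertices (-17, -17), (-29, 13), (16, 55), (28, -13) in order.
By the shoelace formula, twice the signed area is |[(-17)·13 − (-29)·(-17)] + [(-29)·55 − 16·13] + [16·(-13) − 28·55] + [28·(-17) − (-17)·(-13)]| = 4962, so the area is 2481.
The number of boundary lattice points is Σ gcd(|Δx|,|Δy|) = gcd(12,30) + gcd(45,42) + gcd(12,68) + gcd(45,4) = 6+3+4+1 = 14.
By Pick's theorem I = A − B/2 + 1 = 2481 − 14/2 + 1 = 2475.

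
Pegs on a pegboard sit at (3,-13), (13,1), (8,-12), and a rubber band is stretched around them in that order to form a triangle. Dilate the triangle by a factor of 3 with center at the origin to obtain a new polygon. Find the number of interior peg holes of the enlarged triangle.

265

By the shoelace formula, twice the signed area is |[3·1 − 13·(-13)] + [13·(-12) − 8·1] + [8·(-13) − 3·(-12)]| = 60, so the area is 30.
Along each edge there are gcd(|Δx|,|Δy|)+1 lattice points, so counting each shared vertex once the boundary has gcd(10,14) + gcd(5,13) + gcd(5,1) = 2+1+1 = 4.
Scaling by 3 multiplies the area by 3² = 9 (so the new area is 270) and multiplies the boundary lattice-point count by 3, giving 12.
By Pick's theorem, the interior count of the dilated polygon is 270 − 12/2 + 1 = 265.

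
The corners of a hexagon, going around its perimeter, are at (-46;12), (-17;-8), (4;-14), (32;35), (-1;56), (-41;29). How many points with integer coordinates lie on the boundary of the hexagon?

16

Summing gcd(|Δx|,|Δy|) over the edges gives the boundary count: gcd(29,20) + gcd(21,6) + gcd(28,49) + gcd(33,21) + gcd(40,27) + gcd(5,17) = 1+3+7+3+1+1 = 16.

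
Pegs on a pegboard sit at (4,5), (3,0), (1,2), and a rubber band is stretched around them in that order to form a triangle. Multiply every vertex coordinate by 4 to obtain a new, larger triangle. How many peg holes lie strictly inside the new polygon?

Using the shoelace formula, 2A = |(4·0 − 3·5) + (3·2 − 1·0) + (1·5 − 4·2)| = 12, so the area is 6.
Summing gcd(|Δx|,|Δy|) over the edges gives the boundary count: gcd(1,5) + gcd(2,2) + gcd(3,3) = 1+2+3 = 6.
Scaling by 4 multiplies the area by 4² = 16 (so the new area is 96) and multiplies the boundary lattice-point count by 4, giving 24.
By Pick's theorem, the interior count of the dilated polygon is 96 − 24/2 + 1 = 85.

85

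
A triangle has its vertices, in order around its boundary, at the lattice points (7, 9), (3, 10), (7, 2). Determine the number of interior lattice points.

By the shoelace formula, twice the signed area is |[7·10 − 3·9] + [3·2 − 7·10] + [7·9 − 7·2]| = 28, so the area is 14.
The number of boundary lattice points is Σ gcd(|Δx|,|Δy|) = gcd(4,1) + gcd(4,8) + gcd(0,7) = 1+4+7 = 12.
Pick's theorem gives I = A − B/2 + 1 = 14 − 12/2 + 1 = 9.

9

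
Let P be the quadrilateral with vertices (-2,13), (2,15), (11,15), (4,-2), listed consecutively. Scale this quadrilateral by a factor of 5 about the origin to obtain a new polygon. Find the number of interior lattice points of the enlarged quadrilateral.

2776

The shoelace formula gives twice the area as |[(-2)·15 − 2·13] + [2·15 − 11·15] + [11·(-2) − 4·15] + [4·13 − (-2)·(-2)]| = 225, so the area is 225/2.
Summing gcd(|Δx|,|Δy|) over the edges gives the boundary count: gcd(4,2) + gcd(9,0) + gcd(7,17) + gcd(6,15) = 2+9+1+3 = 15.
Scaling by 5 multiplies the area by 5² = 25 (so the new area is 2812.5) and multiplies the boundary lattice-point count by 5, giving 75.
By Pick's theorem, the interior count of the dilated polygon is 2812.5 − 75/2 + 1 = 2776.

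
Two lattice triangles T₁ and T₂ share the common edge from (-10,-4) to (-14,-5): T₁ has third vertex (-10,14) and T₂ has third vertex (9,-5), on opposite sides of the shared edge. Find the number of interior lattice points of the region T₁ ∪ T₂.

The union is the simple quadrilateral with vertices (-10,-4), (-10,14), (-14,-5), (9,-5) in order.
Using the shoelace formula, 2A = |((-10)·14 − (-10)·(-4)) + ((-10)·(-5) − (-14)·14) + ((-14)·(-5) − 9·(-5)) + (9·(-4) − (-10)·(-5))| = 95, so the area is 95/2.
The number of boundary lattice points is Σ gcd(|Δx|,|Δy|) = gcd(0,18) + gcd(4,19) + gcd(23,0) + gcd(19,1) = 18+1+23+1 = 43.
By Pick's theorem I = A − B/2 + 1 = 95/2 − 43/2 + 1 = 27.

27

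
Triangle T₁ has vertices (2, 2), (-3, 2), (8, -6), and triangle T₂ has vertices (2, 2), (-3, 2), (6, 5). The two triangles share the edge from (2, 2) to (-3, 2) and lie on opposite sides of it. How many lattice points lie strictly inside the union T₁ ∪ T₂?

25

The union is the simple quadrilateral with vertices (2, 2), (8, -6), (-3, 2), (6, 5) in order.
By the shoelace formula, twice the signed area is |(2·(-6) − 8·2) + (8·2 − (-3)·(-6)) + ((-3)·5 − 6·2) + (6·2 − 2·5)| = 55, so the area is 27.5.
Summing gcd(|Δx|,|Δy|) over the edges gives the boundary count: gcd(6,8) + gcd(11,8) + gcd(9,3) + gcd(4,3) = 2+1+3+1 = 7.
By Pick's theorem I = A − B/2 + 1 = 27.5 − 7/2 + 1 = 25.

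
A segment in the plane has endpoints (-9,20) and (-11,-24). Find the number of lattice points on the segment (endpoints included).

The number of lattice points on a segment between lattice points is gcd(|Δx|,|Δy|) + 1 = gcd(2,44) + 1 = 2 + 1 = 3.

3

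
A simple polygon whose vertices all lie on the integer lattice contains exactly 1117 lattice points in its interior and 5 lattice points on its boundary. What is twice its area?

Pick's theorem states A = I + B/2 − 1, so A = 1117 + 5/2 − 1 = 2237/2.
Hence 2A = 2237.

2237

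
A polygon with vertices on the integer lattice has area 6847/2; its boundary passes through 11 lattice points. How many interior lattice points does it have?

3419

Pick's theorem A = I + B/2 − 1 rearranges to I = A − B/2 + 1 = 6847/2 − 11/2 + 1 = 3419.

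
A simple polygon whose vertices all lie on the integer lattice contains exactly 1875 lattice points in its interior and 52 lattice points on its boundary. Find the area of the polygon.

Pick's theorem states A = I + B/2 − 1, so A = 1875 + 52/2 − 1 = 1900.

1900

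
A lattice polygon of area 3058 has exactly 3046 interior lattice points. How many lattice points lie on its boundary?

26

Pick's theorem gives A = I + B/2 − 1, so B = 2(A − I + 1) = 2(3058 − 3046 + 1) = 26.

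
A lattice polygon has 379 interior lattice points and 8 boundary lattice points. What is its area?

382

By Pick's theorem, A = I + B/2 − 1 = 379 + 8/2 − 1 = 382.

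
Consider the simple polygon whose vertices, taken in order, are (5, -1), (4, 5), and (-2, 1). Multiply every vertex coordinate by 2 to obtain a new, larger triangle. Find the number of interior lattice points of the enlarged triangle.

77

Using the shoelace formula, 2A = |[5·5 − 4·(-1)] + [4·1 − (-2)·5] + [(-2)·(-1) − 5·1]| = 40, so the area is 20.
Summing gcd(|Δx|,|Δy|) over the edges gives the boundary count: gcd(1,6) + gcd(6,4) + gcd(7,2) = 1+2+1 = 4.
Scaling by 2 multiplies the area by 2² = 4 (so the new area is 80) and multiplies the boundary lattice-point count by 2, giving 8.
By Pick's theorem, the interior count of the dilated polygon is 80 − 8/2 + 1 = 77.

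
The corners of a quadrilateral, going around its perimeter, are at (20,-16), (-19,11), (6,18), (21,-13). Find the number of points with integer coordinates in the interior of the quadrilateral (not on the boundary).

510

Using the shoelace formula, 2A = |(20·11 − (-19)·(-16)) + ((-19)·18 − 6·11) + (6·(-13) − 21·18) + (21·(-16) − 20·(-13))| = 1024, so the area is 512.
The number of boundary lattice points is Σ gcd(|Δx|,|Δy|) = gcd(39,27) + gcd(25,7) + gcd(15,31) + gcd(1,3) = 3+1+1+1 = 6.
By Pick's theorem A = I + B/2 − 1, so I = 512 − 6/2 + 1 = 510.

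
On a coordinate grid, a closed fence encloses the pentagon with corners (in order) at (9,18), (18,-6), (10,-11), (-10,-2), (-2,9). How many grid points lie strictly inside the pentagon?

The shoelace formula gives twice the area as |[9·(-6) − 18·18] + [18·(-11) − 10·(-6)] + [10·(-2) − (-10)·(-11)] + [(-10)·9 − (-2)·(-2)] + [(-2)·18 − 9·9]| = 857, so the area is 428.5.
Summing gcd(|Δx|,|Δy|) over the edges gives the boundary count: gcd(9,24) + gcd(8,5) + gcd(20,9) + gcd(8,11) + gcd(11,9) = 3+1+1+1+1 = 7.
By Pick's theorem A = I + B/2 − 1, so I = 428.5 − 7/2 + 1 = 426.

426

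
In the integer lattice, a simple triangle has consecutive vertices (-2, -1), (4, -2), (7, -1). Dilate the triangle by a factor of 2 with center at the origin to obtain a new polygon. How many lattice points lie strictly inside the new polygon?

The shoelace formula gives twice the area as |((-2)·(-2) − 4·(-1)) + (4·(-1) − 7·(-2)) + (7·(-1) − (-2)·(-1))| = 9, so the area is 4.5.
Summing gcd(|Δx|,|Δy|) over the edges gives the boundary count: gcd(6,1) + gcd(3,1) + gcd(9,0) = 1+1+9 = 11.
Scaling by 2 multiplies the area by 2² = 4 (so the new area is 18) and multiplies the boundary lattice-point count by 2, giving 22.
By Pick's theorem, the interior count of the dilated polygon is 18 − 22/2 + 1 = 8.

8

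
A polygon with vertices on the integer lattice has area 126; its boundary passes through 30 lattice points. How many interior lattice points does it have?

Pick's theorem A = I + B/2 − 1 rearranges to I = A − B/2 + 1 = 126 − 30/2 + 1 = 112.

112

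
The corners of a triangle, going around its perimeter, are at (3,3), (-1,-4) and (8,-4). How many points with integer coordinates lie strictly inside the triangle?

27

Using the shoelace formula, 2A = |(3·(-4) − (-1)·3) + ((-1)·(-4) − 8·(-4)) + (8·3 − 3·(-4))| = 63, so the area is 63/2.
Summing gcd(|Δx|,|Δy|) over the edges gives the boundary count: gcd(4,7) + gcd(9,0) + gcd(5,7) = 1+9+1 = 11.
Pick's theorem gives I = A − B/2 + 1 = 63/2 − 11/2 + 1 = 27.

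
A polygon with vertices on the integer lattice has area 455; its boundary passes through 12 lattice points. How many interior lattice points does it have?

From Pick's theorem, I = A − B/2 + 1 = 455 − 12/2 + 1 = 450.

450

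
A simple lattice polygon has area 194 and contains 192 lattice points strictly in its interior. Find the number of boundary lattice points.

Pick's theorem gives A = I + B/2 − 1, so B = 2(A − I + 1) = 2(194 − 192 + 1) = 6.

6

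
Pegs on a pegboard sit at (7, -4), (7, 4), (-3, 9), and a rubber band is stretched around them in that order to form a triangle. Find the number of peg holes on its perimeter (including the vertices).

The number of boundary lattice points is Σ gcd(|Δx|,|Δy|) = gcd(0,8) + gcd(10,5) + gcd(10,13) = 8+5+1 = 14.

14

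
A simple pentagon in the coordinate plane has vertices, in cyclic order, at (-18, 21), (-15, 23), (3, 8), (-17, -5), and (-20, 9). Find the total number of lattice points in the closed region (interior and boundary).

The shoelace formula gives twice the area as |((-18)·23 − (-15)·21) + ((-15)·8 − 3·23) + (3·(-5) − (-17)·8) + ((-17)·9 − (-20)·(-5)) + ((-20)·21 − (-18)·9)| = 678, so the area is 339.
Summing gcd(|Δx|,|Δy|) over the edges gives the boundary count: gcd(3,2) + gcd(18,15) + gcd(20,13) + gcd(3,14) + gcd(2,12) = 1+3+1+1+2 = 8.
Pick's theorem gives I = A − B/2 + 1 = 339 − 8/2 + 1 = 336, so the closed region contains I + B = 336 + 8 = 344 lattice points.

344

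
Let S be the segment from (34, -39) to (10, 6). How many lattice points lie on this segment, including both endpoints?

The number of lattice points on a segment between lattice points is gcd(|Δx|,|Δy|) + 1 = gcd(24,45) + 1 = 3 + 1 = 4.

4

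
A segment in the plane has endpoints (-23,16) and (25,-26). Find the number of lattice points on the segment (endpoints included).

The number of lattice points on a segment between lattice points is gcd(|Δx|,|Δy|) + 1 = gcd(48,42) + 1 = 6 + 1 = 7.

7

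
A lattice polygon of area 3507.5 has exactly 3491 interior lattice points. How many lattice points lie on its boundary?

35

Pick's theorem gives A = I + B/2 − 1, so B = 2(A − I + 1) = 2(3507.5 − 3491 + 1) = 35.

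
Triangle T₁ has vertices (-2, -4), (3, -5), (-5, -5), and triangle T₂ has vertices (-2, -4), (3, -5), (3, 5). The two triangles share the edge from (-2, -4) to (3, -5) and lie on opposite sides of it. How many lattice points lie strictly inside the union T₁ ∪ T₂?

20

The union is the simple quadrilateral with vertices (-2, -4), (-5, -5), (3, -5), (3, 5) in order.
The shoelace formula gives twice the area as |((-2)·(-5) − (-5)·(-4)) + ((-5)·(-5) − 3·(-5)) + (3·5 − 3·(-5)) + (3·(-4) − (-2)·5)| = 58, so the area is 29.
Summing gcd(|Δx|,|Δy|) over the edges gives the boundary count: gcd(3,1) + gcd(8,0) + gcd(0,10) + gcd(5,9) = 1+8+10+1 = 20.
By Pick's theorem I = A − B/2 + 1 = 29 − 20/2 + 1 = 20.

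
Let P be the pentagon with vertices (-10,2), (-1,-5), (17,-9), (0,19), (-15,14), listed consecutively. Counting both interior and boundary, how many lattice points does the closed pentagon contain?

438

By the shoelace formula, twice the signed area is |[(-10)·(-5) − (-1)·2] + [(-1)·(-9) − 17·(-5)] + [17·19 − 0·(-9)] + [0·14 − (-15)·19] + [(-15)·2 − (-10)·14]| = 864, so the area is 432.
Along each edge there are gcd(|Δx|,|Δy|)+1 lattice points, so counting each shared vertex once the boundary has gcd(9,7) + gcd(18,4) + gcd(17,28) + gcd(15,5) + gcd(5,12) = 1+2+1+5+1 = 10.
Pick's theorem gives I = A − B/2 + 1 = 432 − 10/2 + 1 = 428, so the closed region contains I + B = 428 + 10 = 438 lattice points.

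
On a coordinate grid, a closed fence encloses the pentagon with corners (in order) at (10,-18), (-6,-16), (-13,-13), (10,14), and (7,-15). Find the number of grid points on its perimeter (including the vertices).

8

Along each edge there are gcd(|Δx|,|Δy|)+1 lattice points, so counting each shared vertex once the boundary has gcd(16,2) + gcd(7,3) + gcd(23,27) + gcd(3,29) + gcd(3,3) = 2+1+1+1+3 = 8.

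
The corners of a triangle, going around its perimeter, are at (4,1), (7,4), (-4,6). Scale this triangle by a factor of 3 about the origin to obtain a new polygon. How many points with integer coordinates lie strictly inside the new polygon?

By the shoelace formula, twice the signed area is |(4·4 − 7·1) + (7·6 − (-4)·4) + ((-4)·1 − 4·6)| = 39, so the area is 39/2.
Summing gcd(|Δx|,|Δy|) over the edges gives the boundary count: gcd(3,3) + gcd(11,2) + gcd(8,5) = 3+1+1 = 5.
Scaling by 3 multiplies the area by 3² = 9 (so the new area is 351/2) and multiplies the boundary lattice-point count by 3, giving 15.
By Pick's theorem, the interior count of the dilated polygon is 351/2 − 15/2 + 1 = 169.

169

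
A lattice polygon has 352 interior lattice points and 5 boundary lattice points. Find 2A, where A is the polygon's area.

707

By Pick's theorem, A = I + B/2 − 1 = 352 + 5/2 − 1 = 707/2.
Hence 2A = 707.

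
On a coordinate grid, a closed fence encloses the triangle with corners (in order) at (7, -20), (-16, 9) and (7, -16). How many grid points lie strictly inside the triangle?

44

By the shoelace formula, twice the signed area is |[7·9 − (-16)·(-20)] + [(-16)·(-16) − 7·9] + [7·(-20) − 7·(-16)]| = 92, so the area is 46.
Summing gcd(|Δx|,|Δy|) over the edges gives the boundary count: gcd(23,29) + gcd(23,25) + gcd(0,4) = 1+1+4 = 6.
By Pick's theorem A = I + B/2 − 1, so I = 46 − 6/2 + 1 = 44.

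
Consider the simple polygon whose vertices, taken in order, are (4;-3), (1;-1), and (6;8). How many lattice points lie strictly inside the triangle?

18

The shoelace formula gives twice the area as |[4·(-1) − 1·(-3)] + [1·8 − 6·(-1)] + [6·(-3) − 4·8]| = 37, so the area is 18.5.
Along each edge there are gcd(|Δx|,|Δy|)+1 lattice points, so counting each shared vertex once the boundary has gcd(3,2) + gcd(5,9) + gcd(2,11) = 1+1+1 = 3.
By Pick's theorem A = I + B/2 − 1, so I = 18.5 − 3/2 + 1 = 18.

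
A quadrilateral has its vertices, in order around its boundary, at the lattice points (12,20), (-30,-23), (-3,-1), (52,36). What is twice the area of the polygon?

837

The shoelace formula gives twice the area as |[12·(-23) − (-30)·20] + [(-30)·(-1) − (-3)·(-23)] + [(-3)·36 − 52·(-1)] + [52·20 − 12·36]| = 837, so the area is 837/2.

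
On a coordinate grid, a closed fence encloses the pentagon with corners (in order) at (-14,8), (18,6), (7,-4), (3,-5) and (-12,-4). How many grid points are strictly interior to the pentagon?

292

The shoelace formula gives twice the area as |((-14)·6 − 18·8) + (18·(-4) − 7·6) + (7·(-5) − 3·(-4)) + (3·(-4) − (-12)·(-5)) + ((-12)·8 − (-14)·(-4))| = 589, so the area is 589/2.
Summing gcd(|Δx|,|Δy|) over the edges gives the boundary count: gcd(32,2) + gcd(11,10) + gcd(4,1) + gcd(15,1) + gcd(2,12) = 2+1+1+1+2 = 7.
By Pick's theorem A = I + B/2 − 1, so I = 589/2 − 7/2 + 1 = 292.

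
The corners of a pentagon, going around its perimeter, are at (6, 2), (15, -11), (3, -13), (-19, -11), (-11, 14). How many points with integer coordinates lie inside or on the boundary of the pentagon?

520

Using the shoelace formula, 2A = |[6·(-11) − 15·2] + [15·(-13) − 3·(-11)] + [3·(-11) − (-19)·(-13)] + [(-19)·14 − (-11)·(-11)] + [(-11)·2 − 6·14]| = 1031, so the area is 515.5.
The number of boundary lattice points is Σ gcd(|Δx|,|Δy|) = gcd(9,13) + gcd(12,2) + gcd(22,2) + gcd(8,25) + gcd(17,12) = 1+2+2+1+1 = 7.
Pick's theorem gives I = A − B/2 + 1 = 515.5 − 7/2 + 1 = 513, so the closed region contains I + B = 513 + 7 = 520 lattice points.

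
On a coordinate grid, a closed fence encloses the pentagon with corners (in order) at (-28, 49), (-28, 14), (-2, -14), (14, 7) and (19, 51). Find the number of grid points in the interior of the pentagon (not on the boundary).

2242

By the shoelace formula, twice the signed area is |[(-28)·14 − (-28)·49] + [(-28)·(-14) − (-2)·14] + [(-2)·7 − 14·(-14)] + [14·51 − 19·7] + [19·49 − (-28)·51]| = 4522, so the area is 2261.
Along each edge there are gcd(|Δx|,|Δy|)+1 lattice points, so counting each shared vertex once the boundary has gcd(0,35) + gcd(26,28) + gcd(16,21) + gcd(5,44) + gcd(47,2) = 35+2+1+1+1 = 40.
By Pick's theorem A = I + B/2 − 1, so I = 2261 − 40/2 + 1 = 2242.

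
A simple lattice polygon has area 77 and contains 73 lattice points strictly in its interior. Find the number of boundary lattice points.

Pick's theorem gives A = I + B/2 − 1, so B = 2(A − I + 1) = 2(77 − 73 + 1) = 10.

10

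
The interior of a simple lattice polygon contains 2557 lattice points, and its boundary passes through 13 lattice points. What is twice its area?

5125

Pick's theorem states A = I + B/2 − 1, so A = 2557 + 13/2 − 1 = 5125/2.
Hence 2A = 5125.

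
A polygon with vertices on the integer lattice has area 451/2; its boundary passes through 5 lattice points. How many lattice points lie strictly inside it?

224

From Pick's theorem, I = A − B/2 + 1 = 451/2 − 5/2 + 1 = 224.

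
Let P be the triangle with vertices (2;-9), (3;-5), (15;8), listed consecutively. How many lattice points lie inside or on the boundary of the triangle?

20

By the shoelace formula, twice the signed area is |(2·(-5) − 3·(-9)) + (3·8 − 15·(-5)) + (15·(-9) − 2·8)| = 35, so the area is 35/2.
Summing gcd(|Δx|,|Δy|) over the edges gives the boundary count: gcd(1,4) + gcd(12,13) + gcd(13,17) = 1+1+1 = 3.
Pick's theorem gives I = A − B/2 + 1 = 35/2 − 3/2 + 1 = 17, so the closed region contains I + B = 17 + 3 = 20 lattice points.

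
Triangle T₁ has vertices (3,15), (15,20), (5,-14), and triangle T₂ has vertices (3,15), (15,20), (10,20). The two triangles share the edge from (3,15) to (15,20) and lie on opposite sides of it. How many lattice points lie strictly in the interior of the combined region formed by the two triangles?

188

The union is the simple quadrilateral with vertices (3,15), (5,-14), (15,20), (10,20) in order.
The shoelace formula gives twice the area as |[3·(-14) − 5·15] + [5·20 − 15·(-14)] + [15·20 − 10·20] + [10·15 − 3·20]| = 383, so the area is 191.5.
Summing gcd(|Δx|,|Δy|) over the edges gives the boundary count: gcd(2,29) + gcd(10,34) + gcd(5,0) + gcd(7,5) = 1+2+5+1 = 9.
By Pick's theorem I = A − B/2 + 1 = 191.5 − 9/2 + 1 = 188.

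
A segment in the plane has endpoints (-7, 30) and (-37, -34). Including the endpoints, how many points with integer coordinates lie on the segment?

3

The number of lattice points on a segment between lattice points is gcd(|Δx|,|Δy|) + 1 = gcd(30,64) + 1 = 2 + 1 = 3.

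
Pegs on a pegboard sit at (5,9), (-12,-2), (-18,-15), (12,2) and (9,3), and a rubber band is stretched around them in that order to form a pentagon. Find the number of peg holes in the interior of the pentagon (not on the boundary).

By the shoelace formula, twice the signed area is |[5·(-2) − (-12)·9] + [(-12)·(-15) − (-18)·(-2)] + [(-18)·2 − 12·(-15)] + [12·3 − 9·2] + [9·9 − 5·3]| = 470, so the area is 235.
Summing gcd(|Δx|,|Δy|) over the edges gives the boundary count: gcd(17,11) + gcd(6,13) + gcd(30,17) + gcd(3,1) + gcd(4,6) = 1+1+1+1+2 = 6.
Pick's theorem gives I = A − B/2 + 1 = 235 − 6/2 + 1 = 233.

233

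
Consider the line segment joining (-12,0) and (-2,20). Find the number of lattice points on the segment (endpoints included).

The number of lattice points on a segment between lattice points is gcd(|Δx|,|Δy|) + 1 = gcd(10,20) + 1 = 10 + 1 = 11.

11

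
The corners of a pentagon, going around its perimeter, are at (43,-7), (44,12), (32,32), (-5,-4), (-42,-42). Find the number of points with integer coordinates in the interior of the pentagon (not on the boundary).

2006

By the shoelace formula, twice the signed area is |[43·12 − 44·(-7)] + [44·32 − 32·12] + [32·(-4) − (-5)·32] + [(-5)·(-42) − (-42)·(-4)] + [(-42)·(-7) − 43·(-42)]| = 4022, so the area is 2011.
Along each edge there are gcd(|Δx|,|Δy|)+1 lattice points, so counting each shared vertex once the boundary has gcd(1,19) + gcd(12,20) + gcd(37,36) + gcd(37,38) + gcd(85,35) = 1+4+1+1+5 = 12.
Pick's theorem gives I = A − B/2 + 1 = 2011 − 12/2 + 1 = 2006.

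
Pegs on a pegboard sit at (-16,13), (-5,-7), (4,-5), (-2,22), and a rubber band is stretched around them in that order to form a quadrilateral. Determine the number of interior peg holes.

By the shoelace formula, twice the signed area is |((-16)·(-7) − (-5)·13) + ((-5)·(-5) − 4·(-7)) + (4·22 − (-2)·(-5)) + ((-2)·13 − (-16)·22)| = 634, so the area is 317.
The number of boundary lattice points is Σ gcd(|Δx|,|Δy|) = gcd(11,20) + gcd(9,2) + gcd(6,27) + gcd(14,9) = 1+1+3+1 = 6.
By Pick's theorem A = I + B/2 − 1, so I = 317 − 6/2 + 1 = 315.

315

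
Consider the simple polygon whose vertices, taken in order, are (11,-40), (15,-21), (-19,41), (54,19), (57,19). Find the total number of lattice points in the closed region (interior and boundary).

Using the shoelace formula, 2A = |(11·(-21) − 15·(-40)) + (15·41 − (-19)·(-21)) + ((-19)·19 − 54·41) + (54·19 − 57·19) + (57·(-40) − 11·19)| = 4536, so the area is 2268.
The number of boundary lattice points is Σ gcd(|Δx|,|Δy|) = gcd(4,19) + gcd(34,62) + gcd(73,22) + gcd(3,0) + gcd(46,59) = 1+2+1+3+1 = 8.
Pick's theorem gives I = A − B/2 + 1 = 2268 − 8/2 + 1 = 2265, so the closed region contains I + B = 2265 + 8 = 2273 lattice points.

2273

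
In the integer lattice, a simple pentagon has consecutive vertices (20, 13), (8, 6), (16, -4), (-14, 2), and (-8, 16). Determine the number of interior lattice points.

379

The shoelace formula gives twice the area as |(20·6 − 8·13) + (8·(-4) − 16·6) + (16·2 − (-14)·(-4)) + ((-14)·16 − (-8)·2) + ((-8)·13 − 20·16)| = 768, so the area is 384.
Along each edge there are gcd(|Δx|,|Δy|)+1 lattice points, so counting each shared vertex once the boundary has gcd(12,7) + gcd(8,10) + gcd(30,6) + gcd(6,14) + gcd(28,3) = 1+2+6+2+1 = 12.
Pick's theorem gives I = A − B/2 + 1 = 384 − 12/2 + 1 = 379.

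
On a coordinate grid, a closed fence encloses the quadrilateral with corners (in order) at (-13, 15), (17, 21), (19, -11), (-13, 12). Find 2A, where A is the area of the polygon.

The shoelace formula gives twice the area as |((-13)·21 − 17·15) + (17·(-11) − 19·21) + (19·12 − (-13)·(-11)) + ((-13)·15 − (-13)·12)| = 1068, so the area is 534.

1068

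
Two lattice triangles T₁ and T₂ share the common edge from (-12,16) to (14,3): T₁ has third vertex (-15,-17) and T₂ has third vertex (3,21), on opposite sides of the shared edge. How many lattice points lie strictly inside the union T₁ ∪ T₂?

The union is the simple quadrilateral with vertices (-12,16), (-15,-17), (14,3), (3,21) in order.
By the shoelace formula, twice the signed area is |((-12)·(-17) − (-15)·16) + ((-15)·3 − 14·(-17)) + (14·21 − 3·3) + (3·16 − (-12)·21)| = 1222, so the area is 611.
Along each edge there are gcd(|Δx|,|Δy|)+1 lattice points, so counting each shared vertex once the boundary has gcd(3,33) + gcd(29,20) + gcd(11,18) + gcd(15,5) = 3+1+1+5 = 10.
By Pick's theorem I = A − B/2 + 1 = 611 − 10/2 + 1 = 607.

607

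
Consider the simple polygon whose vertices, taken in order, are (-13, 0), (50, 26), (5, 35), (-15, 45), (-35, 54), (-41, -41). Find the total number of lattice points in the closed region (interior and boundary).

2969

By the shoelace formula, twice the signed area is |((-13)·26 − 50·0) + (50·35 − 5·26) + (5·45 − (-15)·35) + ((-15)·54 − (-35)·45) + ((-35)·(-41) − (-41)·54) + ((-41)·0 − (-13)·(-41))| = 5913, so the area is 5913/2.
Along each edge there are gcd(|Δx|,|Δy|)+1 lattice points, so counting each shared vertex once the boundary has gcd(63,26) + gcd(45,9) + gcd(20,10) + gcd(20,9) + gcd(6,95) + gcd(28,41) = 1+9+10+1+1+1 = 23.
Pick's theorem gives I = A − B/2 + 1 = 5913/2 − 23/2 + 1 = 2946, so the closed region contains I + B = 2946 + 23 = 2969 lattice points.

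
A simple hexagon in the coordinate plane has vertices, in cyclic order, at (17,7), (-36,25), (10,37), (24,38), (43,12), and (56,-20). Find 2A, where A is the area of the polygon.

3559

By the shoelace formula, twice the signed area is |(17·25 − (-36)·7) + ((-36)·37 − 10·25) + (10·38 − 24·37) + (24·12 − 43·38) + (43·(-20) − 56·12) + (56·7 − 17·(-20))| = 3559, so the area is 3559/2.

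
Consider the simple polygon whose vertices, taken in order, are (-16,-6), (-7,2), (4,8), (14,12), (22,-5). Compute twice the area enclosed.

The shoelace formula gives twice the area as |[(-16)·2 − (-7)·(-6)] + [(-7)·8 − 4·2] + [4·12 − 14·8] + [14·(-5) − 22·12] + [22·(-6) − (-16)·(-5)]| = 748, so the area is 374.

748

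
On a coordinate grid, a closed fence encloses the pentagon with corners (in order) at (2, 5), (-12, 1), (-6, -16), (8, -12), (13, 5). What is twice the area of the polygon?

711

The shoelace formula gives twice the area as |[2·1 − (-12)·5] + [(-12)·(-16) − (-6)·1] + [(-6)·(-12) − 8·(-16)] + [8·5 − 13·(-12)] + [13·5 − 2·5]| = 711, so the area is 711/2.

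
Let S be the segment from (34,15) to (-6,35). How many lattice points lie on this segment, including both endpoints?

21

The number of lattice points on a segment between lattice points is gcd(|Δx|,|Δy|) + 1 = gcd(40,20) + 1 = 20 + 1 = 21.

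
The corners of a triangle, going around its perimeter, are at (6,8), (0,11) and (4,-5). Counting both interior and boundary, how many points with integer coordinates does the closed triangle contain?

Using the shoelace formula, 2A = |[6·11 − 0·8] + [0·(-5) − 4·11] + [4·8 − 6·(-5)]| = 84, so the area is 42.
Along each edge there are gcd(|Δx|,|Δy|)+1 lattice points, so counting each shared vertex once the boundary has gcd(6,3) + gcd(4,16) + gcd(2,13) = 3+4+1 = 8.
Pick's theorem gives I = A − B/2 + 1 = 42 − 8/2 + 1 = 39, so the closed region contains I + B = 39 + 8 = 47 lattice points.

47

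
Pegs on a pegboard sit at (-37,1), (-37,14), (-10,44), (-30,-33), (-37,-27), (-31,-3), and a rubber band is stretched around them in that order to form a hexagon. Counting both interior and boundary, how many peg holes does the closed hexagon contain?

813

Using the shoelace formula, 2A = |[(-37)·14 − (-37)·1] + [(-37)·44 − (-10)·14] + [(-10)·(-33) − (-30)·44] + [(-30)·(-27) − (-37)·(-33)] + [(-37)·(-3) − (-31)·(-27)] + [(-31)·1 − (-37)·(-3)]| = 1598, so the area is 799.
Along each edge there are gcd(|Δx|,|Δy|)+1 lattice points, so counting each shared vertex once the boundary has gcd(0,13) + gcd(27,30) + gcd(20,77) + gcd(7,6) + gcd(6,24) + gcd(6,4) = 13+3+1+1+6+2 = 26.
Pick's theorem gives I = A − B/2 + 1 = 799 − 26/2 + 1 = 787, so the closed region contains I + B = 787 + 26 = 813 lattice points.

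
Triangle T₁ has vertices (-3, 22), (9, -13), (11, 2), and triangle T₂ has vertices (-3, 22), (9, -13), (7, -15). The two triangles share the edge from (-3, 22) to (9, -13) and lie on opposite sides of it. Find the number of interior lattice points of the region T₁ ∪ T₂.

170

The union is the simple quadrilateral with vertices (-3, 22), (11, 2), (9, -13), (7, -15) in order.
The shoelace formula gives twice the area as |((-3)·2 − 11·22) + (11·(-13) − 9·2) + (9·(-15) − 7·(-13)) + (7·22 − (-3)·(-15))| = 344, so the area is 172.
Summing gcd(|Δx|,|Δy|) over the edges gives the boundary count: gcd(14,20) + gcd(2,15) + gcd(2,2) + gcd(10,37) = 2+1+2+1 = 6.
By Pick's theorem I = A − B/2 + 1 = 172 − 6/2 + 1 = 170.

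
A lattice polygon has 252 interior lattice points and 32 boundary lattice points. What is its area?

267

Pick's theorem states A = I + B/2 − 1, so A = 252 + 32/2 − 1 = 267.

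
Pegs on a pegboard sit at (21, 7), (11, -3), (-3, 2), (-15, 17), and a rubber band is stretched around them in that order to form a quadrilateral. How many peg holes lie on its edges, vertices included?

16

Summing gcd(|Δx|,|Δy|) over the edges gives the boundary count: gcd(10,10) + gcd(14,5) + gcd(12,15) + gcd(36,10) = 10+1+3+2 = 16.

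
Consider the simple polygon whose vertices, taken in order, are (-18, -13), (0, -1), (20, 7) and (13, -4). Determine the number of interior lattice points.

182

By the shoelace formula, twice the signed area is |((-18)·(-1) − 0·(-13)) + (0·7 − 20·(-1)) + (20·(-4) − 13·7) + (13·(-13) − (-18)·(-4))| = 374, so the area is 187.
Along each edge there are gcd(|Δx|,|Δy|)+1 lattice points, so counting each shared vertex once the boundary has gcd(18,12) + gcd(20,8) + gcd(7,11) + gcd(31,9) = 6+4+1+1 = 12.
Pick's theorem gives I = A − B/2 + 1 = 187 − 12/2 + 1 = 182.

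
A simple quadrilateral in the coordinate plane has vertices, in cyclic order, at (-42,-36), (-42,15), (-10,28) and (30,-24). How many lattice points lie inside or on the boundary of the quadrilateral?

The shoelace formula gives twice the area as |[(-42)·15 − (-42)·(-36)] + [(-42)·28 − (-10)·15] + [(-10)·(-24) − 30·28] + [30·(-36) − (-42)·(-24)]| = 5856, so the area is 2928.
The number of boundary lattice points is Σ gcd(|Δx|,|Δy|) = gcd(0,51) + gcd(32,13) + gcd(40,52) + gcd(72,12) = 51+1+4+12 = 68.
Pick's theorem gives I = A − B/2 + 1 = 2928 − 68/2 + 1 = 2895, so the closed region contains I + B = 2895 + 68 = 2963 lattice points.

2963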